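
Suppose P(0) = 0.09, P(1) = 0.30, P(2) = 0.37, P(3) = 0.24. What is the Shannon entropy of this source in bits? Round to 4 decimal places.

1.8586 bits

H = −Σ pᵢ log₂ pᵢ.
−0.09·log₂(0.09) = 0.3127
−0.30·log₂(0.30) = 0.5211
−0.37·log₂(0.37) = 0.5307
−0.24·log₂(0.24) = 0.4941
Sum ≈ 1.8586 → 1.8586 bits.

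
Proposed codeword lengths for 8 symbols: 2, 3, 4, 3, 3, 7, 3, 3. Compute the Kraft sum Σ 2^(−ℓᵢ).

0.9453125

With common denominator 2^7 = 128: Σ 2^(−ℓᵢ) = 32/128 + 16/128 + 8/128 + 16/128 + 16/128 + 1/128 + 16/128 + 16/128 = 121/128 = 0.9453125.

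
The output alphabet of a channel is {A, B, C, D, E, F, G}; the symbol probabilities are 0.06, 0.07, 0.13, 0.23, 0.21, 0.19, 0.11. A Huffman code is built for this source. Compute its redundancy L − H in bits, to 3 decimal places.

0.029 bits

Entropy H = −Σ p log₂ p ≈ 2.6607 bits.
Huffman merges: 3/50+7/100→13/100; 11/100+13/100→6/25; 13/100+19/100→8/25; 21/100+23/100→11/25; 6/25+8/25→14/25; 11/25+14/25→1. L = 269/100 ≈ 2.6900.
L − H = 2.6900 − 2.6607 = 0.029 bits.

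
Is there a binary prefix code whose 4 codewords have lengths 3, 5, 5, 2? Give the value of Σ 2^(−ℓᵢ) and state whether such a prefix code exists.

With common denominator 2^5 = 32: Σ 2^(−ℓᵢ) = 4/32 + 1/32 + 1/32 + 8/32 = 14/32 = 0.4375.
Kraft's inequality requires Σ ≤ 1; here Σ = 0.4375 ≤ 1, so such a prefix code exists.

0.4375; yes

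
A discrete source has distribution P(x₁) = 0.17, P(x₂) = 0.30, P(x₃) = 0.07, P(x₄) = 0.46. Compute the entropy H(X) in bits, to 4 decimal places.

H = −Σ pᵢ log₂ pᵢ.
−0.17·log₂(0.17) = 0.4346
−0.30·log₂(0.30) = 0.5211
−0.07·log₂(0.07) = 0.2686
−0.46·log₂(0.46) = 0.5153
Sum ≈ 1.7396 → 1.7396 bits.

1.7396 bits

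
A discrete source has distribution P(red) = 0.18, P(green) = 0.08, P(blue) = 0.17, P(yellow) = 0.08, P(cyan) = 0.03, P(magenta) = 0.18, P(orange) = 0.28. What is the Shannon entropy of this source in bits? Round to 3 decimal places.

2.574 bits

H = −Σ pᵢ log₂ pᵢ.
−0.18·log₂(0.18) = 0.4453
−0.08·log₂(0.08) = 0.2915
−0.17·log₂(0.17) = 0.4346
−0.08·log₂(0.08) = 0.2915
−0.03·log₂(0.03) = 0.1518
−0.18·log₂(0.18) = 0.4453
−0.28·log₂(0.28) = 0.5142
Sum ≈ 2.5742 → 2.574 bits.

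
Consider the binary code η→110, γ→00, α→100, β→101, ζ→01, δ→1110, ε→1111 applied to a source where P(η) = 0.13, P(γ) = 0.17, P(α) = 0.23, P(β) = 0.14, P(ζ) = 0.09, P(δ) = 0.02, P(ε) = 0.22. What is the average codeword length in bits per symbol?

2.98 bits/symbol

L̄ = Σ pᵢ·ℓᵢ = 0.13·3 + 0.17·2 + 0.23·3 + 0.14·3 + 0.09·2 + 0.02·4 + 0.22·4 = 2.98 bits/symbol.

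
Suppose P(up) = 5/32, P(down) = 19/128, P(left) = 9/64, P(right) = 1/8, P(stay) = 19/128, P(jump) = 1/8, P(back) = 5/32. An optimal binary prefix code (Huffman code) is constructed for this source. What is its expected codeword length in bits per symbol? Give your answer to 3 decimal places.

Repeatedly combine the two least-probable nodes; the expected code length is the sum of the merged weights.
merge 1/8 + 1/8 → 1/4
merge 9/64 + 19/128 → 37/128
merge 19/128 + 5/32 → 39/128
merge 5/32 + 1/4 → 13/32
merge 37/128 + 39/128 → 19/32
merge 13/32 + 19/32 → 1
L = 1/4 + 37/128 + 39/128 + 13/32 + 19/32 + 1 = 91/32 ≈ 2.844 bits/symbol.

2.844 bits/symbol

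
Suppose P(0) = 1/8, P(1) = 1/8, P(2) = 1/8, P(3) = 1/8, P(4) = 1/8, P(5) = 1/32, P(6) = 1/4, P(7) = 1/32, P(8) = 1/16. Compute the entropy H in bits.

2.9375 bits

Each probability is a power of 1/2, so log₂(1/p) is an integer.
H = Σ p·log₂(1/p) = 1/8·3 + 1/8·3 + 1/8·3 + 1/8·3 + 1/8·3 + 1/32·5 + 1/4·2 + 1/32·5 + 1/16·4 = 2.9375 bits.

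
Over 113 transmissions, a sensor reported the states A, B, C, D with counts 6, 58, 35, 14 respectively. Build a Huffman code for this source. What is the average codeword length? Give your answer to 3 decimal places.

Probabilities are the counts divided by 113.
Repeatedly combine the two least-probable nodes; the expected code length is the sum of the merged weights.
merge 6/113 + 14/113 → 20/113
merge 20/113 + 35/113 → 55/113
merge 55/113 + 58/113 → 1
L = 20/113 + 55/113 + 1 = 188/113 ≈ 1.664 bits/symbol.

1.664 bits/symbol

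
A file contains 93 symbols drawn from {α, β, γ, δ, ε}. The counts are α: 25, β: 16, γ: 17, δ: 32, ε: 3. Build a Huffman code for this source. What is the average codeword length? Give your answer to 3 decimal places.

Probabilities are the counts divided by 93.
Repeatedly combine the two least-probable nodes; the expected code length is the sum of the merged weights.
merge 1/31 + 16/93 → 19/93
merge 17/93 + 19/93 → 12/31
merge 25/93 + 32/93 → 19/31
merge 12/31 + 19/31 → 1
L = 19/93 + 12/31 + 19/31 + 1 = 205/93 ≈ 2.204 bits/symbol.

2.204 bits/symbol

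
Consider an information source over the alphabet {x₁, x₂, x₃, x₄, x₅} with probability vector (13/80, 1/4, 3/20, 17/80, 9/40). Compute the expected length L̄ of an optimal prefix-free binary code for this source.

Repeatedly combine the two least-probable nodes; the expected code length is the sum of the merged weights.
merge 3/20 + 13/80 → 5/16
merge 17/80 + 9/40 → 7/16
merge 1/4 + 5/16 → 9/16
merge 7/16 + 9/16 → 1
L = 5/16 + 7/16 + 9/16 + 1 = 37/16 = 2.3125 bits/symbol.

2.3125 bits/symbol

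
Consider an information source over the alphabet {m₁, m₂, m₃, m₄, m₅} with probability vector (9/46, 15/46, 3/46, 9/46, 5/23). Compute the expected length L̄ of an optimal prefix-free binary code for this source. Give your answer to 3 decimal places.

2.261 bits/symbol

Repeatedly combine the two least-probable nodes; the expected code length is the sum of the merged weights.
merge 3/46 + 9/46 → 6/23
merge 9/46 + 5/23 → 19/46
merge 6/23 + 15/46 → 27/46
merge 19/46 + 27/46 → 1
L = 6/23 + 19/46 + 27/46 + 1 = 52/23 ≈ 2.261 bits/symbol.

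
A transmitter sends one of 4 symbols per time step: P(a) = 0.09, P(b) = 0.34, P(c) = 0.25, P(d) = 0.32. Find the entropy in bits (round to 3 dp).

1.868 bits

H = −Σ pᵢ log₂ pᵢ.
−0.09·log₂(0.09) = 0.3127
−0.34·log₂(0.34) = 0.5292
−0.25·log₂(0.25) = 0.5000
−0.32·log₂(0.32) = 0.5260
Sum ≈ 1.8679 → 1.868 bits.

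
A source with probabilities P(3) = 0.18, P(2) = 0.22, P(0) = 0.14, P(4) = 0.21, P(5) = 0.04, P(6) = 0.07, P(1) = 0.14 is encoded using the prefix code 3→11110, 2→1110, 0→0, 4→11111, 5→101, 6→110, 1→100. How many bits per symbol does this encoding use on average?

3.72 bits/symbol

L̄ = Σ pᵢ·ℓᵢ = 0.18·5 + 0.22·4 + 0.14·1 + 0.21·5 + 0.04·3 + 0.07·3 + 0.14·3 = 3.72 bits/symbol.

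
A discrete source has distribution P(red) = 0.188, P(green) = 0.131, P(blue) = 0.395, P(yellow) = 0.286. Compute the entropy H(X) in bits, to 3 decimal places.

H = −Σ pᵢ log₂ pᵢ.
−0.188·log₂(0.188) = 0.4533
−0.131·log₂(0.131) = 0.3841
−0.395·log₂(0.395) = 0.5293
−0.286·log₂(0.286) = 0.5165
Sum ≈ 1.8833 → 1.883 bits.

1.883 bits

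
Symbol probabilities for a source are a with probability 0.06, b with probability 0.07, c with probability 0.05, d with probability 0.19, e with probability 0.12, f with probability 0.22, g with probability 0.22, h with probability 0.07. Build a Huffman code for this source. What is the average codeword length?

2.81 bits/symbol

Repeatedly combine the two least-probable nodes; the expected code length is the sum of the merged weights.
merge 1/20 + 3/50 → 11/100
merge 7/100 + 7/100 → 7/50
merge 11/100 + 3/25 → 23/100
merge 7/50 + 19/100 → 33/100
merge 11/50 + 11/50 → 11/25
merge 23/100 + 33/100 → 14/25
merge 11/25 + 14/25 → 1
L = 11/100 + 7/50 + 23/100 + 33/100 + 11/25 + 14/25 + 1 = 281/100 = 2.81 bits/symbol.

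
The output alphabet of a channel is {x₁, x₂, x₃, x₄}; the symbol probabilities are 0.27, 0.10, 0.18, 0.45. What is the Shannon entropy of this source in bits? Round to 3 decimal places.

1.806 bits

H = −Σ pᵢ log₂ pᵢ.
−0.27·log₂(0.27) = 0.5100
−0.10·log₂(0.10) = 0.3322
−0.18·log₂(0.18) = 0.4453
−0.45·log₂(0.45) = 0.5184
Sum ≈ 1.8059 → 1.806 bits.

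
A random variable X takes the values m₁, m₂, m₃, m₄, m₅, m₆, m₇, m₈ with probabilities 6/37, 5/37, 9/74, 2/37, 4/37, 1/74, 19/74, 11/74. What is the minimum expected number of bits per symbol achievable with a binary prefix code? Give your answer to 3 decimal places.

Repeatedly combine the two least-probable nodes; the expected code length is the sum of the merged weights.
merge 1/74 + 2/37 → 5/74
merge 5/74 + 4/37 → 13/74
merge 9/74 + 5/37 → 19/74
merge 11/74 + 6/37 → 23/74
merge 13/74 + 19/74 → 16/37
merge 19/74 + 23/74 → 21/37
merge 16/37 + 21/37 → 1
L = 5/74 + 13/74 + 19/74 + 23/74 + 16/37 + 21/37 + 1 = 104/37 ≈ 2.811 bits/symbol.

2.811 bits/symbol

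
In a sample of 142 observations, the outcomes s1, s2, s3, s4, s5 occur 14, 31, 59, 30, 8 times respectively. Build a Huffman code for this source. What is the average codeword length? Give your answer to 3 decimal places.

2.106 bits/symbol

Probabilities are the counts divided by 142.
Repeatedly combine the two least-probable nodes; the expected code length is the sum of the merged weights.
merge 4/71 + 7/71 → 11/71
merge 11/71 + 15/71 → 26/71
merge 31/142 + 26/71 → 83/142
merge 59/142 + 83/142 → 1
L = 11/71 + 26/71 + 83/142 + 1 = 299/142 ≈ 2.106 bits/symbol.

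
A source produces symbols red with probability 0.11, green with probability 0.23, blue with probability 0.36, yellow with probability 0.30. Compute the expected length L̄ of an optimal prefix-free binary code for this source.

1.98 bits/symbol

Repeatedly combine the two least-probable nodes; the expected code length is the sum of the merged weights.
merge 11/100 + 23/100 → 17/50
merge 3/10 + 17/50 → 16/25
merge 9/25 + 16/25 → 1
L = 17/50 + 16/25 + 1 = 99/50 = 1.98 bits/symbol.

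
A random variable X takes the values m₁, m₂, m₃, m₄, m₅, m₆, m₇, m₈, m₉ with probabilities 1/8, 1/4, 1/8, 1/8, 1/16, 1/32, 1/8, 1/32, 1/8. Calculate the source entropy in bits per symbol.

2.9375 bits

Each probability is a power of 1/2, so log₂(1/p) is an integer.
H = Σ p·log₂(1/p) = 1/8·3 + 1/4·2 + 1/8·3 + 1/8·3 + 1/16·4 + 1/32·5 + 1/8·3 + 1/32·5 + 1/8·3 = 2.9375 bits.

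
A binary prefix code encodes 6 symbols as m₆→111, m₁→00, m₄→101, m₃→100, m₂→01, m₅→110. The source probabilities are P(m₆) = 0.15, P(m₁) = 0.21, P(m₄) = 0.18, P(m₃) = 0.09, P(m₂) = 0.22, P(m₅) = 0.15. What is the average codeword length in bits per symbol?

2.57 bits/symbol

L̄ = Σ pᵢ·ℓᵢ = 0.15·3 + 0.21·2 + 0.18·3 + 0.09·3 + 0.22·2 + 0.15·3 = 2.57 bits/symbol.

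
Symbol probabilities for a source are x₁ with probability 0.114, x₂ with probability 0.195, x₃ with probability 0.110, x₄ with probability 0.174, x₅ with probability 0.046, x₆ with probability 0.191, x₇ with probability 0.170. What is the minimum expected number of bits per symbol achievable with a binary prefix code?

2.77 bits/symbol

Repeatedly combine the two least-probable nodes; the expected code length is the sum of the merged weights.
merge 23/500 + 11/100 → 39/250
merge 57/500 + 39/250 → 27/100
merge 17/100 + 87/500 → 43/125
merge 191/1000 + 39/200 → 193/500
merge 27/100 + 43/125 → 307/500
merge 193/500 + 307/500 → 1
L = 39/250 + 27/100 + 43/125 + 193/500 + 307/500 + 1 = 277/100 = 2.77 bits/symbol.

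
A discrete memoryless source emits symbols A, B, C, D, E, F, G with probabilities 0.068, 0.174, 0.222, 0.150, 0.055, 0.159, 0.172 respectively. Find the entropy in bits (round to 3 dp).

H = −Σ pᵢ log₂ pᵢ.
−0.068·log₂(0.068) = 0.2637
−0.174·log₂(0.174) = 0.4390
−0.222·log₂(0.222) = 0.4820
−0.150·log₂(0.150) = 0.4105
−0.055·log₂(0.055) = 0.2301
−0.159·log₂(0.159) = 0.4218
−0.172·log₂(0.172) = 0.4368
Sum ≈ 2.6840 → 2.684 bits.

2.684 bits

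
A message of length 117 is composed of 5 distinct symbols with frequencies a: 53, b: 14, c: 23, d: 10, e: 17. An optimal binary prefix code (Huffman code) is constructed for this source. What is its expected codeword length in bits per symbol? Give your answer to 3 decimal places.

Probabilities are the counts divided by 117.
Repeatedly combine the two least-probable nodes; the expected code length is the sum of the merged weights.
merge 10/117 + 14/117 → 8/39
merge 17/117 + 23/117 → 40/117
merge 8/39 + 40/117 → 64/117
merge 53/117 + 64/117 → 1
L = 8/39 + 40/117 + 64/117 + 1 = 245/117 ≈ 2.094 bits/symbol.

2.094 bits/symbol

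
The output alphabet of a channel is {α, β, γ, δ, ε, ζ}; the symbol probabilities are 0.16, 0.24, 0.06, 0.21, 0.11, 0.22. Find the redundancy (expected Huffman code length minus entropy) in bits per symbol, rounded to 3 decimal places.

0.036 bits

Entropy H = −Σ p log₂ p ≈ 2.4644 bits.
Huffman merges: 3/50+11/100→17/100; 4/25+17/100→33/100; 21/100+11/50→43/100; 6/25+33/100→57/100; 43/100+57/100→1. L = 5/2 ≈ 2.5000.
L − H = 2.5000 − 2.4644 = 0.036 bits.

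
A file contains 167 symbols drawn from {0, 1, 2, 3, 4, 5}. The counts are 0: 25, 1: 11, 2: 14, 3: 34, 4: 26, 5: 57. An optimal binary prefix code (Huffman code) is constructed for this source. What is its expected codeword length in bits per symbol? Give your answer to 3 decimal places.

2.449 bits/symbol

Probabilities are the counts divided by 167.
Repeatedly combine the two least-probable nodes; the expected code length is the sum of the merged weights.
merge 11/167 + 14/167 → 25/167
merge 25/167 + 25/167 → 50/167
merge 26/167 + 34/167 → 60/167
merge 50/167 + 57/167 → 107/167
merge 60/167 + 107/167 → 1
L = 25/167 + 50/167 + 60/167 + 107/167 + 1 = 409/167 ≈ 2.449 bits/symbol.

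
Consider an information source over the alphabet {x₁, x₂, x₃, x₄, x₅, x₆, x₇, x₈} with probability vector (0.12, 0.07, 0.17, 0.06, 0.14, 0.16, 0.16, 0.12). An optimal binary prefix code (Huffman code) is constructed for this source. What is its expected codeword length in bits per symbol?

2.96 bits/symbol

Repeatedly combine the two least-probable nodes; the expected code length is the sum of the merged weights.
merge 3/50 + 7/100 → 13/100
merge 3/25 + 3/25 → 6/25
merge 13/100 + 7/50 → 27/100
merge 4/25 + 4/25 → 8/25
merge 17/100 + 6/25 → 41/100
merge 27/100 + 8/25 → 59/100
merge 41/100 + 59/100 → 1
L = 13/100 + 6/25 + 27/100 + 8/25 + 41/100 + 59/100 + 1 = 74/25 = 2.96 bits/symbol.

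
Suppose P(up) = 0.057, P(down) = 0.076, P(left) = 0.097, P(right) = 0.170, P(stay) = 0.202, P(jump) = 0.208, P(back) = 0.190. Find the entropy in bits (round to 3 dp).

2.672 bits

H = −Σ pᵢ log₂ pᵢ.
−0.057·log₂(0.057) = 0.2356
−0.076·log₂(0.076) = 0.2826
−0.097·log₂(0.097) = 0.3265
−0.170·log₂(0.170) = 0.4346
−0.202·log₂(0.202) = 0.4661
−0.208·log₂(0.208) = 0.4712
−0.190·log₂(0.190) = 0.4552
Sum ≈ 2.6718 → 2.672 bits.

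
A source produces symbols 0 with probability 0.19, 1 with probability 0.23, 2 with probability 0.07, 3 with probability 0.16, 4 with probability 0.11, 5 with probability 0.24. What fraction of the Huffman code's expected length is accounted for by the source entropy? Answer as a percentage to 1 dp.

Entropy H = −Σ p log₂ p ≈ 2.4789 bits.
Huffman merges: 7/100+11/100→9/50; 4/25+9/50→17/50; 19/100+23/100→21/50; 6/25+17/50→29/50; 21/50+29/50→1. L = 63/25 ≈ 2.5200.
Efficiency = H/L = 2.4789/2.5200 = 98.4%.

98.4%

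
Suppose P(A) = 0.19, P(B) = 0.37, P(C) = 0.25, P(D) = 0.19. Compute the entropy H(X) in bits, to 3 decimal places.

1.941 bits

H = −Σ pᵢ log₂ pᵢ.
−0.19·log₂(0.19) = 0.4552
−0.37·log₂(0.37) = 0.5307
−0.25·log₂(0.25) = 0.5000
−0.19·log₂(0.19) = 0.4552
Sum ≈ 1.9412 → 1.941 bits.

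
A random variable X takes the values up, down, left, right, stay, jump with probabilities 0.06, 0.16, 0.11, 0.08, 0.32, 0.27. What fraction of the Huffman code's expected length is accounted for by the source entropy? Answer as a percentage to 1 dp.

98.1%

Entropy H = −Σ p log₂ p ≈ 2.3444 bits.
Huffman merges: 3/50+2/25→7/50; 11/100+7/50→1/4; 4/25+1/4→41/100; 27/100+8/25→59/100; 41/100+59/100→1. L = 239/100 ≈ 2.3900.
Efficiency = H/L = 2.3444/2.3900 = 98.1%.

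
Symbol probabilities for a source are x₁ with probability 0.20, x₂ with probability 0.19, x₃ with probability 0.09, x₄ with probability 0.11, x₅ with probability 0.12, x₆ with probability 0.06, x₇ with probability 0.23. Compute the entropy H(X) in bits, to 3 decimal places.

H = −Σ pᵢ log₂ pᵢ.
−0.20·log₂(0.20) = 0.4644
−0.19·log₂(0.19) = 0.4552
−0.09·log₂(0.09) = 0.3127
−0.11·log₂(0.11) = 0.3503
−0.12·log₂(0.12) = 0.3671
−0.06·log₂(0.06) = 0.2435
−0.23·log₂(0.23) = 0.4877
Sum ≈ 2.6808 → 2.681 bits.

2.681 bits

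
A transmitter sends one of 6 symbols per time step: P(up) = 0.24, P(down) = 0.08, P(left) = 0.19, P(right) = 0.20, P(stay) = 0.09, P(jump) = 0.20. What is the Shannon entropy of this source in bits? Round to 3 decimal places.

H = −Σ pᵢ log₂ pᵢ.
−0.24·log₂(0.24) = 0.4941
−0.08·log₂(0.08) = 0.2915
−0.19·log₂(0.19) = 0.4552
−0.20·log₂(0.20) = 0.4644
−0.09·log₂(0.09) = 0.3127
−0.20·log₂(0.20) = 0.4644
Sum ≈ 2.4823 → 2.482 bits.

2.482 bits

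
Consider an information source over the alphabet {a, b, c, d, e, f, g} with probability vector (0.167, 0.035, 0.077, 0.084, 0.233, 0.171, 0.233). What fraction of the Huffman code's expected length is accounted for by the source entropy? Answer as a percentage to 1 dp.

Entropy H = −Σ p log₂ p ≈ 2.6005 bits.
Huffman merges: 7/200+77/1000→14/125; 21/250+14/125→49/250; 167/1000+171/1000→169/500; 49/250+233/1000→429/1000; 233/1000+169/500→571/1000; 429/1000+571/1000→1. L = 1323/500 ≈ 2.6460.
Efficiency = H/L = 2.6005/2.6460 = 98.3%.

98.3%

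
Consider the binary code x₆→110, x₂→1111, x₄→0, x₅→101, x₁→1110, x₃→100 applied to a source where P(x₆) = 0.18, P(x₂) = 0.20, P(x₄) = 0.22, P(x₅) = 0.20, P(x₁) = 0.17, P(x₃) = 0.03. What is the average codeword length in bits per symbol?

2.93 bits/symbol

L̄ = Σ pᵢ·ℓᵢ = 0.18·3 + 0.20·4 + 0.22·1 + 0.20·3 + 0.17·4 + 0.03·3 = 2.93 bits/symbol.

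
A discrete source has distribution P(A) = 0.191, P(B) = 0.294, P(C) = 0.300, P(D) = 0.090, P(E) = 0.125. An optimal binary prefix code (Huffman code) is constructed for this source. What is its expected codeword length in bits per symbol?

2.215 bits/symbol

Repeatedly combine the two least-probable nodes; the expected code length is the sum of the merged weights.
merge 9/100 + 1/8 → 43/200
merge 191/1000 + 43/200 → 203/500
merge 147/500 + 3/10 → 297/500
merge 203/500 + 297/500 → 1
L = 43/200 + 203/500 + 297/500 + 1 = 443/200 = 2.215 bits/symbol.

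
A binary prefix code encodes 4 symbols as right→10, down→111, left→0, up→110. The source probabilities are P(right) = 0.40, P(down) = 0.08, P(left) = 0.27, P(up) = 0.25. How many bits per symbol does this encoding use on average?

L̄ = Σ pᵢ·ℓᵢ = 0.40·2 + 0.08·3 + 0.27·1 + 0.25·3 = 2.06 bits/symbol.

2.06 bits/symbol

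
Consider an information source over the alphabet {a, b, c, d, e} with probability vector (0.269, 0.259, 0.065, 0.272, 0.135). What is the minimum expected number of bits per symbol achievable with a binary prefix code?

2.2 bits/symbol

Repeatedly combine the two least-probable nodes; the expected code length is the sum of the merged weights.
merge 13/200 + 27/200 → 1/5
merge 1/5 + 259/1000 → 459/1000
merge 269/1000 + 34/125 → 541/1000
merge 459/1000 + 541/1000 → 1
L = 1/5 + 459/1000 + 541/1000 + 1 = 11/5 = 2.2 bits/symbol.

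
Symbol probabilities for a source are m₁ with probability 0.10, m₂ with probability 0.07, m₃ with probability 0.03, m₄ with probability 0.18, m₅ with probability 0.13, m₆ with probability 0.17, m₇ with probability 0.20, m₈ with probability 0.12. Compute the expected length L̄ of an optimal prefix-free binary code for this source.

2.9 bits/symbol

Repeatedly combine the two least-probable nodes; the expected code length is the sum of the merged weights.
merge 3/100 + 7/100 → 1/10
merge 1/10 + 1/10 → 1/5
merge 3/25 + 13/100 → 1/4
merge 17/100 + 9/50 → 7/20
merge 1/5 + 1/5 → 2/5
merge 1/4 + 7/20 → 3/5
merge 2/5 + 3/5 → 1
L = 1/10 + 1/5 + 1/4 + 7/20 + 2/5 + 3/5 + 1 = 29/10 = 2.9 bits/symbol.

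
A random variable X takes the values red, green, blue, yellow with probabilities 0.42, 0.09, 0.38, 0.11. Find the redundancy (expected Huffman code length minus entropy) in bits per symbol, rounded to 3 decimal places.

0.061 bits

Entropy H = −Σ p log₂ p ≈ 1.7190 bits.
Huffman merges: 9/100+11/100→1/5; 1/5+19/50→29/50; 21/50+29/50→1. L = 89/50 ≈ 1.7800.
L − H = 1.7800 − 1.7190 = 0.061 bits.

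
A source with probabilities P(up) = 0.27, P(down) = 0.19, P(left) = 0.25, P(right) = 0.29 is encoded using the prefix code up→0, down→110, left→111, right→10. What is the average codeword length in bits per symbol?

2.17 bits/symbol

L̄ = Σ pᵢ·ℓᵢ = 0.27·1 + 0.19·3 + 0.25·3 + 0.29·2 = 2.17 bits/symbol.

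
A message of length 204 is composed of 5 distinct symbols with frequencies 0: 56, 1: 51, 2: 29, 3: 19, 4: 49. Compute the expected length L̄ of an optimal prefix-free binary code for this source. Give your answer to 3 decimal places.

Probabilities are the counts divided by 204.
Repeatedly combine the two least-probable nodes; the expected code length is the sum of the merged weights.
merge 19/204 + 29/204 → 4/17
merge 4/17 + 49/204 → 97/204
merge 1/4 + 14/51 → 107/204
merge 97/204 + 107/204 → 1
L = 4/17 + 97/204 + 107/204 + 1 = 38/17 ≈ 2.235 bits/symbol.

2.235 bits/symbol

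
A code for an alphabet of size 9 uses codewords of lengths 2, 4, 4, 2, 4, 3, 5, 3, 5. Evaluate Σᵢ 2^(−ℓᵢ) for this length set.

1

With common denominator 2^5 = 32: Σ 2^(−ℓᵢ) = 8/32 + 2/32 + 2/32 + 8/32 + 2/32 + 4/32 + 1/32 + 4/32 + 1/32 = 32/32 = 1.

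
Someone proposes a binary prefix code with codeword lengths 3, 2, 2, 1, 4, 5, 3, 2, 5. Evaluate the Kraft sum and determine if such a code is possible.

1.625; no

With common denominator 2^5 = 32: Σ 2^(−ℓᵢ) = 4/32 + 8/32 + 8/32 + 16/32 + 2/32 + 1/32 + 4/32 + 8/32 + 1/32 = 52/32 = 1.625.
Kraft's inequality requires Σ ≤ 1; here Σ = 1.625 > 1, so no such prefix code exists.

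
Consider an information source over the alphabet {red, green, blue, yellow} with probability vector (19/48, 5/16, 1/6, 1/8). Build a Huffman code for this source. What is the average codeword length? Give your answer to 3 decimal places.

1.896 bits/symbol

Repeatedly combine the two least-probable nodes; the expected code length is the sum of the merged weights.
merge 1/8 + 1/6 → 7/24
merge 7/24 + 5/16 → 29/48
merge 19/48 + 29/48 → 1
L = 7/24 + 29/48 + 1 = 91/48 ≈ 1.896 bits/symbol.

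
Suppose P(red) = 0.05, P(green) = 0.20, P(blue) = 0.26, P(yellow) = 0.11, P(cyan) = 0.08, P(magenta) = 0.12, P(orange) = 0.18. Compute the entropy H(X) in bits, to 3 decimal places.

H = −Σ pᵢ log₂ pᵢ.
−0.05·log₂(0.05) = 0.2161
−0.20·log₂(0.20) = 0.4644
−0.26·log₂(0.26) = 0.5053
−0.11·log₂(0.11) = 0.3503
−0.08·log₂(0.08) = 0.2915
−0.12·log₂(0.12) = 0.3671
−0.18·log₂(0.18) = 0.4453
Sum ≈ 2.6399 → 2.640 bits.

2.640 bits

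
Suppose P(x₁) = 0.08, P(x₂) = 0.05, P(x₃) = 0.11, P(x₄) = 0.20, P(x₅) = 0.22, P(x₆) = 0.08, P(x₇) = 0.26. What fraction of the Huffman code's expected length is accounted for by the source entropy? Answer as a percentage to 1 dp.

Entropy H = −Σ p log₂ p ≈ 2.5996 bits.
Huffman merges: 1/20+2/25→13/100; 2/25+11/100→19/100; 13/100+19/100→8/25; 1/5+11/50→21/50; 13/50+8/25→29/50; 21/50+29/50→1. L = 66/25 ≈ 2.6400.
Efficiency = H/L = 2.5996/2.6400 = 98.5%.

98.5%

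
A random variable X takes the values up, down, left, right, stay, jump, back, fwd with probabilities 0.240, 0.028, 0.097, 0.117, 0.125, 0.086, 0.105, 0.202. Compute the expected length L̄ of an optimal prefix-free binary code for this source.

Repeatedly combine the two least-probable nodes; the expected code length is the sum of the merged weights.
merge 7/250 + 43/500 → 57/500
merge 97/1000 + 21/200 → 101/500
merge 57/500 + 117/1000 → 231/1000
merge 1/8 + 101/500 → 327/1000
merge 101/500 + 231/1000 → 433/1000
merge 6/25 + 327/1000 → 567/1000
merge 433/1000 + 567/1000 → 1
L = 57/500 + 101/500 + 231/1000 + 327/1000 + 433/1000 + 567/1000 + 1 = 1437/500 = 2.874 bits/symbol.

2.874 bits/symbol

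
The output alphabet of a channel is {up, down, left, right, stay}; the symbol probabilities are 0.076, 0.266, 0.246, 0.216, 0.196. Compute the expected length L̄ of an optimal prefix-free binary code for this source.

Repeatedly combine the two least-probable nodes; the expected code length is the sum of the merged weights.
merge 19/250 + 49/250 → 34/125
merge 27/125 + 123/500 → 231/500
merge 133/500 + 34/125 → 269/500
merge 231/500 + 269/500 → 1
L = 34/125 + 231/500 + 269/500 + 1 = 284/125 = 2.272 bits/symbol.

2.272 bits/symbol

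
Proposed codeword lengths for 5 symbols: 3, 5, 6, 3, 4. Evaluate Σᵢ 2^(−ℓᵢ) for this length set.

0.359375

With common denominator 2^6 = 64: Σ 2^(−ℓᵢ) = 8/64 + 2/64 + 1/64 + 8/64 + 4/64 = 23/64 = 0.359375.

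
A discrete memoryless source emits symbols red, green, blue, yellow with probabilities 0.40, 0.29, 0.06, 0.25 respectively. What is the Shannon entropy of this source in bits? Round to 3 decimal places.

1.790 bits

H = −Σ pᵢ log₂ pᵢ.
−0.40·log₂(0.40) = 0.5288
−0.29·log₂(0.29) = 0.5179
−0.06·log₂(0.06) = 0.2435
−0.25·log₂(0.25) = 0.5000
Sum ≈ 1.7902 → 1.790 bits.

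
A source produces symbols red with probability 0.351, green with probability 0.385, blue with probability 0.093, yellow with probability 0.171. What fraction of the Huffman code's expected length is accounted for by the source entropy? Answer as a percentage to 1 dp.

Entropy H = −Σ p log₂ p ≈ 1.8147 bits.
Huffman merges: 93/1000+171/1000→33/125; 33/125+351/1000→123/200; 77/200+123/200→1. L = 1879/1000 ≈ 1.8790.
Efficiency = H/L = 1.8147/1.8790 = 96.6%.

96.6%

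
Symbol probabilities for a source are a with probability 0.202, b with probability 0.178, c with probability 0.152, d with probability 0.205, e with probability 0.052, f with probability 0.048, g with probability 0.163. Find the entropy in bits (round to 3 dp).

H = −Σ pᵢ log₂ pᵢ.
−0.202·log₂(0.202) = 0.4661
−0.178·log₂(0.178) = 0.4432
−0.152·log₂(0.152) = 0.4131
−0.205·log₂(0.205) = 0.4687
−0.052·log₂(0.052) = 0.2218
−0.048·log₂(0.048) = 0.2103
−0.163·log₂(0.163) = 0.4266
Sum ≈ 2.6498 → 2.650 bits.

2.650 bits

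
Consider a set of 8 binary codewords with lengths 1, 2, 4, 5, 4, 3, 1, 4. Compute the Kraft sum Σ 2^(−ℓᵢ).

With common denominator 2^5 = 32: Σ 2^(−ℓᵢ) = 16/32 + 8/32 + 2/32 + 1/32 + 2/32 + 4/32 + 16/32 + 2/32 = 51/32 = 1.59375.

1.59375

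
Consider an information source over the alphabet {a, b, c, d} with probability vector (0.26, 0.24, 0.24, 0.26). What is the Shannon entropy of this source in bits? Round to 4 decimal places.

H = −Σ pᵢ log₂ pᵢ.
−0.26·log₂(0.26) = 0.5053
−0.24·log₂(0.24) = 0.4941
−0.24·log₂(0.24) = 0.4941
−0.26·log₂(0.26) = 0.5053
Sum ≈ 1.9988 → 1.9988 bits.

1.9988 bits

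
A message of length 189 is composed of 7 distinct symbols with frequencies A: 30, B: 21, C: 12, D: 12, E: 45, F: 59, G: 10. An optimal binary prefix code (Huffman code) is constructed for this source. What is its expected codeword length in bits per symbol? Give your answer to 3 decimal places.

Probabilities are the counts divided by 189.
Repeatedly combine the two least-probable nodes; the expected code length is the sum of the merged weights.
merge 10/189 + 4/63 → 22/189
merge 4/63 + 1/9 → 11/63
merge 22/189 + 10/63 → 52/189
merge 11/63 + 5/21 → 26/63
merge 52/189 + 59/189 → 37/63
merge 26/63 + 37/63 → 1
L = 22/189 + 11/63 + 52/189 + 26/63 + 37/63 + 1 = 485/189 ≈ 2.566 bits/symbol.

2.566 bits/symbol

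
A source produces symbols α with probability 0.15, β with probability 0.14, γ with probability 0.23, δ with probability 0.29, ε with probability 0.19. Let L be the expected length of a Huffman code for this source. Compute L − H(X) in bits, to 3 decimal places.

0.022 bits

Entropy H = −Σ p log₂ p ≈ 2.2685 bits.
Huffman merges: 7/50+3/20→29/100; 19/100+23/100→21/50; 29/100+29/100→29/50; 21/50+29/50→1. L = 229/100 ≈ 2.2900.
L − H = 2.2900 − 2.2685 = 0.022 bits.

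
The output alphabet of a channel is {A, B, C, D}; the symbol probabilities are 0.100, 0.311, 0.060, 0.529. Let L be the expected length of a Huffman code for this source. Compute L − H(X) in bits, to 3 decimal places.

0.045 bits

Entropy H = −Σ p log₂ p ≈ 1.5857 bits.
Huffman merges: 3/50+1/10→4/25; 4/25+311/1000→471/1000; 471/1000+529/1000→1. L = 1631/1000 ≈ 1.6310.
L − H = 1.6310 − 1.5857 = 0.045 bits.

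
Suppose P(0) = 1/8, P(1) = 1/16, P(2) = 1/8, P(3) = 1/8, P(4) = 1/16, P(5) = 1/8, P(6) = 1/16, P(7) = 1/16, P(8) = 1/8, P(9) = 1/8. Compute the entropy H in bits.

3.25 bits

Each probability is a power of 1/2, so log₂(1/p) is an integer.
H = Σ p·log₂(1/p) = 1/8·3 + 1/16·4 + 1/8·3 + 1/8·3 + 1/16·4 + 1/8·3 + 1/16·4 + 1/16·4 + 1/8·3 + 1/8·3 = 3.25 bits.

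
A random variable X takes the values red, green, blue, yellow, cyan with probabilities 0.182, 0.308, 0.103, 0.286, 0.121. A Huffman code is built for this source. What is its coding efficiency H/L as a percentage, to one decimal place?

Entropy H = −Σ p log₂ p ≈ 2.1936 bits.
Huffman merges: 103/1000+121/1000→28/125; 91/500+28/125→203/500; 143/500+77/250→297/500; 203/500+297/500→1. L = 278/125 ≈ 2.2240.
Efficiency = H/L = 2.1936/2.2240 = 98.6%.

98.6%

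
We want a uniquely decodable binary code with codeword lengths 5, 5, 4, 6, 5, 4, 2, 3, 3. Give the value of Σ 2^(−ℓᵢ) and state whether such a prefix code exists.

With common denominator 2^6 = 64: Σ 2^(−ℓᵢ) = 2/64 + 2/64 + 4/64 + 1/64 + 2/64 + 4/64 + 16/64 + 8/64 + 8/64 = 47/64 = 0.734375.
Kraft's inequality requires Σ ≤ 1; here Σ = 0.734375 ≤ 1, so such a prefix code exists.

0.734375; yes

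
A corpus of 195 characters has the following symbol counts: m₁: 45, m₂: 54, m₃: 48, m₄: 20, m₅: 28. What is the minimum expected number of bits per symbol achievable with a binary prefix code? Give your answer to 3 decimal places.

2.246 bits/symbol

Probabilities are the counts divided by 195.
Repeatedly combine the two least-probable nodes; the expected code length is the sum of the merged weights.
merge 4/39 + 28/195 → 16/65
merge 3/13 + 16/65 → 31/65
merge 16/65 + 18/65 → 34/65
merge 31/65 + 34/65 → 1
L = 16/65 + 31/65 + 34/65 + 1 = 146/65 ≈ 2.246 bits/symbol.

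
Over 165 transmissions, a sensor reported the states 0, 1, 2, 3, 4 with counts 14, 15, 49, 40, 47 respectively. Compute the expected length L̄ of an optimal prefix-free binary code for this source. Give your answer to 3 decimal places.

2.176 bits/symbol

Probabilities are the counts divided by 165.
Repeatedly combine the two least-probable nodes; the expected code length is the sum of the merged weights.
merge 14/165 + 1/11 → 29/165
merge 29/165 + 8/33 → 23/55
merge 47/165 + 49/165 → 32/55
merge 23/55 + 32/55 → 1
L = 29/165 + 23/55 + 32/55 + 1 = 359/165 ≈ 2.176 bits/symbol.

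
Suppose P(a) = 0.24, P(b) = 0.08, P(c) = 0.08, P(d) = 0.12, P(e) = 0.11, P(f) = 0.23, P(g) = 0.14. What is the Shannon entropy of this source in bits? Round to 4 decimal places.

2.6793 bits

H = −Σ pᵢ log₂ pᵢ.
−0.24·log₂(0.24) = 0.4941
−0.08·log₂(0.08) = 0.2915
−0.08·log₂(0.08) = 0.2915
−0.12·log₂(0.12) = 0.3671
−0.11·log₂(0.11) = 0.3503
−0.23·log₂(0.23) = 0.4877
−0.14·log₂(0.14) = 0.3971
Sum ≈ 2.6793 → 2.6793 bits.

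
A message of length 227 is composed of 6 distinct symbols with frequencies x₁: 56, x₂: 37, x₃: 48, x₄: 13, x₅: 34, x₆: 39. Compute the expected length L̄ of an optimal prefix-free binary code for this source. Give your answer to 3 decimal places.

2.542 bits/symbol

Probabilities are the counts divided by 227.
Repeatedly combine the two least-probable nodes; the expected code length is the sum of the merged weights.
merge 13/227 + 34/227 → 47/227
merge 37/227 + 39/227 → 76/227
merge 47/227 + 48/227 → 95/227
merge 56/227 + 76/227 → 132/227
merge 95/227 + 132/227 → 1
L = 47/227 + 76/227 + 95/227 + 132/227 + 1 = 577/227 ≈ 2.542 bits/symbol.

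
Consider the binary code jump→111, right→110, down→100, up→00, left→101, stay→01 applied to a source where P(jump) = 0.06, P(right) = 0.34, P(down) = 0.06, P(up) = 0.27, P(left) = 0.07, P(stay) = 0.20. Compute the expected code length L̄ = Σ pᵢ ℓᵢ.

2.53 bits/symbol

L̄ = Σ pᵢ·ℓᵢ = 0.06·3 + 0.34·3 + 0.06·3 + 0.27·2 + 0.07·3 + 0.20·2 = 2.53 bits/symbol.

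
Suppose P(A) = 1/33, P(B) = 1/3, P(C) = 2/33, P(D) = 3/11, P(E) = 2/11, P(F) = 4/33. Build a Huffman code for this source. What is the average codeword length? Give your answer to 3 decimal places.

2.303 bits/symbol

Repeatedly combine the two least-probable nodes; the expected code length is the sum of the merged weights.
merge 1/33 + 2/33 → 1/11
merge 1/11 + 4/33 → 7/33
merge 2/11 + 7/33 → 13/33
merge 3/11 + 1/3 → 20/33
merge 13/33 + 20/33 → 1
L = 1/11 + 7/33 + 13/33 + 20/33 + 1 = 76/33 ≈ 2.303 bits/symbol.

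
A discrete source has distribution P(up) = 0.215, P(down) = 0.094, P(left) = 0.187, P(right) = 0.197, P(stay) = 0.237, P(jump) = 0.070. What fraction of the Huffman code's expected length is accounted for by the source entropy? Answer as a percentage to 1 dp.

98.3%

Entropy H = −Σ p log₂ p ≈ 2.4723 bits.
Huffman merges: 7/100+47/500→41/250; 41/250+187/1000→351/1000; 197/1000+43/200→103/250; 237/1000+351/1000→147/250; 103/250+147/250→1. L = 503/200 ≈ 2.5150.
Efficiency = H/L = 2.4723/2.5150 = 98.3%.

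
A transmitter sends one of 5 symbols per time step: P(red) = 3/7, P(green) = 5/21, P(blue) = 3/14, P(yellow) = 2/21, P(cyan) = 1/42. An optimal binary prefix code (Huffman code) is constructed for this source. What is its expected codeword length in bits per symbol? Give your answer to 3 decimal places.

2.024 bits/symbol

Repeatedly combine the two least-probable nodes; the expected code length is the sum of the merged weights.
merge 1/42 + 2/21 → 5/42
merge 5/42 + 3/14 → 1/3
merge 5/21 + 1/3 → 4/7
merge 3/7 + 4/7 → 1
L = 5/42 + 1/3 + 4/7 + 1 = 85/42 ≈ 2.024 bits/symbol.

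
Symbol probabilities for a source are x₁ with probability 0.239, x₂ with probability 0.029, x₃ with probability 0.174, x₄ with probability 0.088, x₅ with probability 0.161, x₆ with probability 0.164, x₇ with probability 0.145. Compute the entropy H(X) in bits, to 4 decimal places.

2.6451 bits

H = −Σ pᵢ log₂ pᵢ.
−0.239·log₂(0.239) = 0.4935
−0.029·log₂(0.029) = 0.1481
−0.174·log₂(0.174) = 0.4390
−0.088·log₂(0.088) = 0.3086
−0.161·log₂(0.161) = 0.4242
−0.164·log₂(0.164) = 0.4278
−0.145·log₂(0.145) = 0.4040
Sum ≈ 2.6451 → 2.6451 bits.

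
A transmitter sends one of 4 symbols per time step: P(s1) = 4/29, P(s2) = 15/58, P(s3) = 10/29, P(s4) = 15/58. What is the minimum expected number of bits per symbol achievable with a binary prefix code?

Repeatedly combine the two least-probable nodes; the expected code length is the sum of the merged weights.
merge 4/29 + 15/58 → 23/58
merge 15/58 + 10/29 → 35/58
merge 23/58 + 35/58 → 1
L = 23/58 + 35/58 + 1 = 2 bits/symbol.

2 bits/symbol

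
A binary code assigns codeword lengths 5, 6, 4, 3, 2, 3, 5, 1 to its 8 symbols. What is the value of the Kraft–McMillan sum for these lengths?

1.140625

With common denominator 2^6 = 64: Σ 2^(−ℓᵢ) = 2/64 + 1/64 + 4/64 + 8/64 + 16/64 + 8/64 + 2/64 + 32/64 = 73/64 = 1.140625.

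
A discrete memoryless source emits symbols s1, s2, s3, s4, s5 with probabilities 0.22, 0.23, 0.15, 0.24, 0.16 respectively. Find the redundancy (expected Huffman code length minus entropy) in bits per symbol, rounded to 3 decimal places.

Entropy H = −Σ p log₂ p ≈ 2.2959 bits.
Huffman merges: 3/20+4/25→31/100; 11/50+23/100→9/20; 6/25+31/100→11/20; 9/20+11/20→1. L = 231/100 ≈ 2.3100.
L − H = 2.3100 − 2.2959 = 0.014 bits.

0.014 bits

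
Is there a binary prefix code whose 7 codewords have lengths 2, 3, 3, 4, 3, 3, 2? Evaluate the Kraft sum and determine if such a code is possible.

1.0625; no

With common denominator 2^4 = 16: Σ 2^(−ℓᵢ) = 4/16 + 2/16 + 2/16 + 1/16 + 2/16 + 2/16 + 4/16 = 17/16 = 1.0625.
Kraft's inequality requires Σ ≤ 1; here Σ = 1.0625 > 1, so no such prefix code exists.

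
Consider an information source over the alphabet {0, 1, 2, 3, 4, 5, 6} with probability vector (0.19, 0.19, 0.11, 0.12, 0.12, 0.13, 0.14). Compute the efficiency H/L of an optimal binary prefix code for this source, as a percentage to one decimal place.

98.7%

Entropy H = −Σ p log₂ p ≈ 2.7746 bits.
Huffman merges: 11/100+3/25→23/100; 3/25+13/100→1/4; 7/50+19/100→33/100; 19/100+23/100→21/50; 1/4+33/100→29/50; 21/50+29/50→1. L = 281/100 ≈ 2.8100.
Efficiency = H/L = 2.7746/2.8100 = 98.7%.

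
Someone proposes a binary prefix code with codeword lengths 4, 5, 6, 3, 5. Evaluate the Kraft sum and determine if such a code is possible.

With common denominator 2^6 = 64: Σ 2^(−ℓᵢ) = 4/64 + 2/64 + 1/64 + 8/64 + 2/64 = 17/64 = 0.265625.
Kraft's inequality requires Σ ≤ 1; here Σ = 0.265625 ≤ 1, so such a prefix code exists.

0.265625; yes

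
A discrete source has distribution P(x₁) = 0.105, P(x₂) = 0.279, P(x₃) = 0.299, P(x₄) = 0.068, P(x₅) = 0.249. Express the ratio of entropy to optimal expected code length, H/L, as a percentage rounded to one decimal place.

Entropy H = −Σ p log₂ p ≈ 2.1392 bits.
Huffman merges: 17/250+21/200→173/1000; 173/1000+249/1000→211/500; 279/1000+299/1000→289/500; 211/500+289/500→1. L = 2173/1000 ≈ 2.1730.
Efficiency = H/L = 2.1392/2.1730 = 98.4%.

98.4%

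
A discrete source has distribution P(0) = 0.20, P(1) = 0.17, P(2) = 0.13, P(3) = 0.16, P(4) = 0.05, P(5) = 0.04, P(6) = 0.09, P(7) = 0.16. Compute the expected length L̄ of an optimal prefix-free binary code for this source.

2.89 bits/symbol

Repeatedly combine the two least-probable nodes; the expected code length is the sum of the merged weights.
merge 1/25 + 1/20 → 9/100
merge 9/100 + 9/100 → 9/50
merge 13/100 + 4/25 → 29/100
merge 4/25 + 17/100 → 33/100
merge 9/50 + 1/5 → 19/50
merge 29/100 + 33/100 → 31/50
merge 19/50 + 31/50 → 1
L = 9/100 + 9/50 + 29/100 + 33/100 + 19/50 + 31/50 + 1 = 289/100 = 2.89 bits/symbol.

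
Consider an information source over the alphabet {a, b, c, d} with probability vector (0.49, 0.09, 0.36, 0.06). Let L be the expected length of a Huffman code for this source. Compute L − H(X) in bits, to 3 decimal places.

Entropy H = −Σ p log₂ p ≈ 1.5911 bits.
Huffman merges: 3/50+9/100→3/20; 3/20+9/25→51/100; 49/100+51/100→1. L = 83/50 ≈ 1.6600.
L − H = 1.6600 − 1.5911 = 0.069 bits.

0.069 bits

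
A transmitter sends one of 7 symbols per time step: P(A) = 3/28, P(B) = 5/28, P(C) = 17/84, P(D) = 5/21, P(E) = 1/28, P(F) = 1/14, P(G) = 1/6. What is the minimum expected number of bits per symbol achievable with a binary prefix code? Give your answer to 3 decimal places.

2.667 bits/symbol

Repeatedly combine the two least-probable nodes; the expected code length is the sum of the merged weights.
merge 1/28 + 1/14 → 3/28
merge 3/28 + 3/28 → 3/14
merge 1/6 + 5/28 → 29/84
merge 17/84 + 3/14 → 5/12
merge 5/21 + 29/84 → 7/12
merge 5/12 + 7/12 → 1
L = 3/28 + 3/14 + 29/84 + 5/12 + 7/12 + 1 = 8/3 ≈ 2.667 bits/symbol.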